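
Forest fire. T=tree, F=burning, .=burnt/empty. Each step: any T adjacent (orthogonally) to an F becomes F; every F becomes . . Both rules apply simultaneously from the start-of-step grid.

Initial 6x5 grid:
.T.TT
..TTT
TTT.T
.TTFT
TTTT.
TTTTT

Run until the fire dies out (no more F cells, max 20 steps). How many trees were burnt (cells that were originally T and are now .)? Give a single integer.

Step 1: +3 fires, +1 burnt (F count now 3)
Step 2: +5 fires, +3 burnt (F count now 5)
Step 3: +6 fires, +5 burnt (F count now 6)
Step 4: +5 fires, +6 burnt (F count now 5)
Step 5: +2 fires, +5 burnt (F count now 2)
Step 6: +0 fires, +2 burnt (F count now 0)
Fire out after step 6
Initially T: 22, now '.': 29
Total burnt (originally-T cells now '.'): 21

Answer: 21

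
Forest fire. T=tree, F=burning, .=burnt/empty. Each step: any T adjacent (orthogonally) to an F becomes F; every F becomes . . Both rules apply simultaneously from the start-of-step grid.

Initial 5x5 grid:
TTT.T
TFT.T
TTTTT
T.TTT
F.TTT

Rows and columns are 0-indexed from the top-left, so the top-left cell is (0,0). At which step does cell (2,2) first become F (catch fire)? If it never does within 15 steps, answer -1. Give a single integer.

Step 1: cell (2,2)='T' (+5 fires, +2 burnt)
Step 2: cell (2,2)='F' (+4 fires, +5 burnt)
  -> target ignites at step 2
Step 3: cell (2,2)='.' (+2 fires, +4 burnt)
Step 4: cell (2,2)='.' (+3 fires, +2 burnt)
Step 5: cell (2,2)='.' (+3 fires, +3 burnt)
Step 6: cell (2,2)='.' (+2 fires, +3 burnt)
Step 7: cell (2,2)='.' (+0 fires, +2 burnt)
  fire out at step 7

2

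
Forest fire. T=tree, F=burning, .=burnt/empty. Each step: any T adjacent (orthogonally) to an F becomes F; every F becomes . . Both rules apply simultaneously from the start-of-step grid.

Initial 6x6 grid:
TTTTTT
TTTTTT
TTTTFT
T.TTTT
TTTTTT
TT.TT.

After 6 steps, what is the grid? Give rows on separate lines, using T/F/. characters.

Step 1: 4 trees catch fire, 1 burn out
  TTTTTT
  TTTTFT
  TTTF.F
  T.TTFT
  TTTTTT
  TT.TT.
Step 2: 7 trees catch fire, 4 burn out
  TTTTFT
  TTTF.F
  TTF...
  T.TF.F
  TTTTFT
  TT.TT.
Step 3: 8 trees catch fire, 7 burn out
  TTTF.F
  TTF...
  TF....
  T.F...
  TTTF.F
  TT.TF.
Step 4: 5 trees catch fire, 8 burn out
  TTF...
  TF....
  F.....
  T.....
  TTF...
  TT.F..
Step 5: 4 trees catch fire, 5 burn out
  TF....
  F.....
  ......
  F.....
  TF....
  TT....
Step 6: 3 trees catch fire, 4 burn out
  F.....
  ......
  ......
  ......
  F.....
  TF....

F.....
......
......
......
F.....
TF....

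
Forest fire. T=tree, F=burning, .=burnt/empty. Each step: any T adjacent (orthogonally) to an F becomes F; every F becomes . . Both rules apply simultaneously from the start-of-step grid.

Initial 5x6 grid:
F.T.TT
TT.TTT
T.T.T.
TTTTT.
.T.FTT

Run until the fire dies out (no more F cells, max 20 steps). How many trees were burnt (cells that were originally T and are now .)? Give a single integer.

Answer: 18

Derivation:
Step 1: +3 fires, +2 burnt (F count now 3)
Step 2: +5 fires, +3 burnt (F count now 5)
Step 3: +4 fires, +5 burnt (F count now 4)
Step 4: +2 fires, +4 burnt (F count now 2)
Step 5: +3 fires, +2 burnt (F count now 3)
Step 6: +1 fires, +3 burnt (F count now 1)
Step 7: +0 fires, +1 burnt (F count now 0)
Fire out after step 7
Initially T: 19, now '.': 29
Total burnt (originally-T cells now '.'): 18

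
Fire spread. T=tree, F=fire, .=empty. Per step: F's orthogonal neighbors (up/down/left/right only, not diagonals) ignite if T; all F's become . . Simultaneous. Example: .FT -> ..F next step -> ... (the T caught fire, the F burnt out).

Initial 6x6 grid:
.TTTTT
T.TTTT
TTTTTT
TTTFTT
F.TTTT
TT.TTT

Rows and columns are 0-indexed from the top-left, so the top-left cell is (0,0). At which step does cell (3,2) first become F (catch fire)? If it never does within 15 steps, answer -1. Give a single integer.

Step 1: cell (3,2)='F' (+6 fires, +2 burnt)
  -> target ignites at step 1
Step 2: cell (3,2)='.' (+10 fires, +6 burnt)
Step 3: cell (3,2)='.' (+8 fires, +10 burnt)
Step 4: cell (3,2)='.' (+4 fires, +8 burnt)
Step 5: cell (3,2)='.' (+2 fires, +4 burnt)
Step 6: cell (3,2)='.' (+0 fires, +2 burnt)
  fire out at step 6

1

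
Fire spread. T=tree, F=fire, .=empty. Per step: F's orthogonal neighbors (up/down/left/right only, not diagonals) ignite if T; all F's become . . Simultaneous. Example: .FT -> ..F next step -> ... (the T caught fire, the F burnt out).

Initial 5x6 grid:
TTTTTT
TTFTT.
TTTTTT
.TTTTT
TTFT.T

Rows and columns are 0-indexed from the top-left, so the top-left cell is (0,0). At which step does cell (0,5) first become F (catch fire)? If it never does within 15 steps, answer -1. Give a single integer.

Step 1: cell (0,5)='T' (+7 fires, +2 burnt)
Step 2: cell (0,5)='T' (+9 fires, +7 burnt)
Step 3: cell (0,5)='T' (+5 fires, +9 burnt)
Step 4: cell (0,5)='F' (+3 fires, +5 burnt)
  -> target ignites at step 4
Step 5: cell (0,5)='.' (+1 fires, +3 burnt)
Step 6: cell (0,5)='.' (+0 fires, +1 burnt)
  fire out at step 6

4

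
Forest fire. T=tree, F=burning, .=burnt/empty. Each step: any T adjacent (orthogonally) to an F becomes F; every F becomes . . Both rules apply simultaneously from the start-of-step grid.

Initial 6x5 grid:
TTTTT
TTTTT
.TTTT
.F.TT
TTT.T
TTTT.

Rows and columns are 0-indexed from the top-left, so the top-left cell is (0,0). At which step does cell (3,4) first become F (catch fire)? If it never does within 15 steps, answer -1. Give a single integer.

Step 1: cell (3,4)='T' (+2 fires, +1 burnt)
Step 2: cell (3,4)='T' (+5 fires, +2 burnt)
Step 3: cell (3,4)='T' (+6 fires, +5 burnt)
Step 4: cell (3,4)='T' (+6 fires, +6 burnt)
Step 5: cell (3,4)='F' (+3 fires, +6 burnt)
  -> target ignites at step 5
Step 6: cell (3,4)='.' (+2 fires, +3 burnt)
Step 7: cell (3,4)='.' (+0 fires, +2 burnt)
  fire out at step 7

5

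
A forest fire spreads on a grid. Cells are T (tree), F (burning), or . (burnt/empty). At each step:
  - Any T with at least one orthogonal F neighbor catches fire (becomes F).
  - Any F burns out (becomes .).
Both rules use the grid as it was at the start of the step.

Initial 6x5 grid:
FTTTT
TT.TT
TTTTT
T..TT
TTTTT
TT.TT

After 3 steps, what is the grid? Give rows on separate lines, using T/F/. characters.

Step 1: 2 trees catch fire, 1 burn out
  .FTTT
  FT.TT
  TTTTT
  T..TT
  TTTTT
  TT.TT
Step 2: 3 trees catch fire, 2 burn out
  ..FTT
  .F.TT
  FTTTT
  T..TT
  TTTTT
  TT.TT
Step 3: 3 trees catch fire, 3 burn out
  ...FT
  ...TT
  .FTTT
  F..TT
  TTTTT
  TT.TT

...FT
...TT
.FTTT
F..TT
TTTTT
TT.TT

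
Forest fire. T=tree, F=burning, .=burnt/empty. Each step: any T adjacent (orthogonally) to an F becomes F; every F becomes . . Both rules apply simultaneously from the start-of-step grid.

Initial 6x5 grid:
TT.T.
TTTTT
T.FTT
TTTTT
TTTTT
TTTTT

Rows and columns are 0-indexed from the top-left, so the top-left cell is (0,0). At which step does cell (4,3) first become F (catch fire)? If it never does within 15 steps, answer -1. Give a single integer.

Step 1: cell (4,3)='T' (+3 fires, +1 burnt)
Step 2: cell (4,3)='T' (+6 fires, +3 burnt)
Step 3: cell (4,3)='F' (+9 fires, +6 burnt)
  -> target ignites at step 3
Step 4: cell (4,3)='.' (+6 fires, +9 burnt)
Step 5: cell (4,3)='.' (+2 fires, +6 burnt)
Step 6: cell (4,3)='.' (+0 fires, +2 burnt)
  fire out at step 6

3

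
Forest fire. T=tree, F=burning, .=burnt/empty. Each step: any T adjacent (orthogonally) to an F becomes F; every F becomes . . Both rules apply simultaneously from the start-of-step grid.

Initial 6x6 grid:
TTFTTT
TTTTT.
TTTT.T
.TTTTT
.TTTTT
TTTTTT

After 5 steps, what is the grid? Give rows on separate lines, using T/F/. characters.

Step 1: 3 trees catch fire, 1 burn out
  TF.FTT
  TTFTT.
  TTTT.T
  .TTTTT
  .TTTTT
  TTTTTT
Step 2: 5 trees catch fire, 3 burn out
  F...FT
  TF.FT.
  TTFT.T
  .TTTTT
  .TTTTT
  TTTTTT
Step 3: 6 trees catch fire, 5 burn out
  .....F
  F...F.
  TF.F.T
  .TFTTT
  .TTTTT
  TTTTTT
Step 4: 4 trees catch fire, 6 burn out
  ......
  ......
  F....T
  .F.FTT
  .TFTTT
  TTTTTT
Step 5: 4 trees catch fire, 4 burn out
  ......
  ......
  .....T
  ....FT
  .F.FTT
  TTFTTT

......
......
.....T
....FT
.F.FTT
TTFTTT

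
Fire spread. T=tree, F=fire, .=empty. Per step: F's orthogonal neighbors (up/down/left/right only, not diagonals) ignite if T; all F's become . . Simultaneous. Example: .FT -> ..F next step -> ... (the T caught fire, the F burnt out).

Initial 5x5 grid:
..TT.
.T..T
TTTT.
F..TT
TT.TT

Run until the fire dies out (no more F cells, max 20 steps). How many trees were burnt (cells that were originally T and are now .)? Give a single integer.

Step 1: +2 fires, +1 burnt (F count now 2)
Step 2: +2 fires, +2 burnt (F count now 2)
Step 3: +2 fires, +2 burnt (F count now 2)
Step 4: +1 fires, +2 burnt (F count now 1)
Step 5: +1 fires, +1 burnt (F count now 1)
Step 6: +2 fires, +1 burnt (F count now 2)
Step 7: +1 fires, +2 burnt (F count now 1)
Step 8: +0 fires, +1 burnt (F count now 0)
Fire out after step 8
Initially T: 14, now '.': 22
Total burnt (originally-T cells now '.'): 11

Answer: 11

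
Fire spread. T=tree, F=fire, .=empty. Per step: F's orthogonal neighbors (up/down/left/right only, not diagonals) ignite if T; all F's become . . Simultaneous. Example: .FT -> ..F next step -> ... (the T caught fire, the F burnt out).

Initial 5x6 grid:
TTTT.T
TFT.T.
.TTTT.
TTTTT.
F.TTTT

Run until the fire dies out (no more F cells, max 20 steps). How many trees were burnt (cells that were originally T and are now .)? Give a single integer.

Answer: 20

Derivation:
Step 1: +5 fires, +2 burnt (F count now 5)
Step 2: +4 fires, +5 burnt (F count now 4)
Step 3: +3 fires, +4 burnt (F count now 3)
Step 4: +3 fires, +3 burnt (F count now 3)
Step 5: +3 fires, +3 burnt (F count now 3)
Step 6: +1 fires, +3 burnt (F count now 1)
Step 7: +1 fires, +1 burnt (F count now 1)
Step 8: +0 fires, +1 burnt (F count now 0)
Fire out after step 8
Initially T: 21, now '.': 29
Total burnt (originally-T cells now '.'): 20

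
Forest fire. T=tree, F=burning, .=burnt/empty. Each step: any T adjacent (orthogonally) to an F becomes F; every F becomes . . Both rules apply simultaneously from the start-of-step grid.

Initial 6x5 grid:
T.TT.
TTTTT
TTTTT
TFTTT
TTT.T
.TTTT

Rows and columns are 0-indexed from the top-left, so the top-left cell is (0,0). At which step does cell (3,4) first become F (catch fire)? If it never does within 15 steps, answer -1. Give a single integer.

Step 1: cell (3,4)='T' (+4 fires, +1 burnt)
Step 2: cell (3,4)='T' (+7 fires, +4 burnt)
Step 3: cell (3,4)='F' (+5 fires, +7 burnt)
  -> target ignites at step 3
Step 4: cell (3,4)='.' (+6 fires, +5 burnt)
Step 5: cell (3,4)='.' (+3 fires, +6 burnt)
Step 6: cell (3,4)='.' (+0 fires, +3 burnt)
  fire out at step 6

3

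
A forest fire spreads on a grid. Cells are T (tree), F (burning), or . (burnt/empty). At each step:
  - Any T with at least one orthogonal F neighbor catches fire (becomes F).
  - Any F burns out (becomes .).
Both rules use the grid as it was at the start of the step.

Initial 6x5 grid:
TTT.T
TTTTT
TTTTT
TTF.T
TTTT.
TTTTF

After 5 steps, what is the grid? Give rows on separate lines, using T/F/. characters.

Step 1: 4 trees catch fire, 2 burn out
  TTT.T
  TTTTT
  TTFTT
  TF..T
  TTFT.
  TTTF.
Step 2: 7 trees catch fire, 4 burn out
  TTT.T
  TTFTT
  TF.FT
  F...T
  TF.F.
  TTF..
Step 3: 7 trees catch fire, 7 burn out
  TTF.T
  TF.FT
  F...F
  ....T
  F....
  TF...
Step 4: 5 trees catch fire, 7 burn out
  TF..T
  F...F
  .....
  ....F
  .....
  F....
Step 5: 2 trees catch fire, 5 burn out
  F...F
  .....
  .....
  .....
  .....
  .....

F...F
.....
.....
.....
.....
.....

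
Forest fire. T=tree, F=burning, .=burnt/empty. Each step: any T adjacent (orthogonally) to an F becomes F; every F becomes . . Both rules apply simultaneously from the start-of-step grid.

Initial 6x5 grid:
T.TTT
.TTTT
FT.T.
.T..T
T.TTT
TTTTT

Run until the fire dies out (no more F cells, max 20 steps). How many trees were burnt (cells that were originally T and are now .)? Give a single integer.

Step 1: +1 fires, +1 burnt (F count now 1)
Step 2: +2 fires, +1 burnt (F count now 2)
Step 3: +1 fires, +2 burnt (F count now 1)
Step 4: +2 fires, +1 burnt (F count now 2)
Step 5: +3 fires, +2 burnt (F count now 3)
Step 6: +1 fires, +3 burnt (F count now 1)
Step 7: +0 fires, +1 burnt (F count now 0)
Fire out after step 7
Initially T: 21, now '.': 19
Total burnt (originally-T cells now '.'): 10

Answer: 10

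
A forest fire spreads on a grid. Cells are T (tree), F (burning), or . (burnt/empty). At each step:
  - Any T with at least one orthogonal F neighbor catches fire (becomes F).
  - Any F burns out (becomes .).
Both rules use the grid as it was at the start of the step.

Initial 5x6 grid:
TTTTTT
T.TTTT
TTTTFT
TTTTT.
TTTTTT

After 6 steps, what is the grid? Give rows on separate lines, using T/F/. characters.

Step 1: 4 trees catch fire, 1 burn out
  TTTTTT
  T.TTFT
  TTTF.F
  TTTTF.
  TTTTTT
Step 2: 6 trees catch fire, 4 burn out
  TTTTFT
  T.TF.F
  TTF...
  TTTF..
  TTTTFT
Step 3: 7 trees catch fire, 6 burn out
  TTTF.F
  T.F...
  TF....
  TTF...
  TTTF.F
Step 4: 4 trees catch fire, 7 burn out
  TTF...
  T.....
  F.....
  TF....
  TTF...
Step 5: 4 trees catch fire, 4 burn out
  TF....
  F.....
  ......
  F.....
  TF....
Step 6: 2 trees catch fire, 4 burn out
  F.....
  ......
  ......
  ......
  F.....

F.....
......
......
......
F.....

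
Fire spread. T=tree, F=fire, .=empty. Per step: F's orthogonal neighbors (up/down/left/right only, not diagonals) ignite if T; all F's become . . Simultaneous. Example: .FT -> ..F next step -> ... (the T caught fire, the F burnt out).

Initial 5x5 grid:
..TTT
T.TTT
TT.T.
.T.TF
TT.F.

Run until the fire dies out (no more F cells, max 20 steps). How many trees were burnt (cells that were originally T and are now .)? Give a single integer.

Answer: 8

Derivation:
Step 1: +1 fires, +2 burnt (F count now 1)
Step 2: +1 fires, +1 burnt (F count now 1)
Step 3: +1 fires, +1 burnt (F count now 1)
Step 4: +3 fires, +1 burnt (F count now 3)
Step 5: +2 fires, +3 burnt (F count now 2)
Step 6: +0 fires, +2 burnt (F count now 0)
Fire out after step 6
Initially T: 14, now '.': 19
Total burnt (originally-T cells now '.'): 8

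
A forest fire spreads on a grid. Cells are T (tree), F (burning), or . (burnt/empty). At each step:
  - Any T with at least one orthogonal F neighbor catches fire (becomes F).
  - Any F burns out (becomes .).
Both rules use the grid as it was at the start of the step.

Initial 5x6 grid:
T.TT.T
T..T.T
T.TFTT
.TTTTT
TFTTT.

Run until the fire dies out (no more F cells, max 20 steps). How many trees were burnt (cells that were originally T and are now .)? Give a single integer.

Step 1: +7 fires, +2 burnt (F count now 7)
Step 2: +5 fires, +7 burnt (F count now 5)
Step 3: +4 fires, +5 burnt (F count now 4)
Step 4: +1 fires, +4 burnt (F count now 1)
Step 5: +0 fires, +1 burnt (F count now 0)
Fire out after step 5
Initially T: 20, now '.': 27
Total burnt (originally-T cells now '.'): 17

Answer: 17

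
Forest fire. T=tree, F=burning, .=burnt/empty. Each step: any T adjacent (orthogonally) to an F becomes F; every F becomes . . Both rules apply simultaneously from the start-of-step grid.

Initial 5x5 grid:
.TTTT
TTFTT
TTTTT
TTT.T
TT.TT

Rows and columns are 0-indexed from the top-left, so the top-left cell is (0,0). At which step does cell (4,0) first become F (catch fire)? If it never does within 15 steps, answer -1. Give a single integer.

Step 1: cell (4,0)='T' (+4 fires, +1 burnt)
Step 2: cell (4,0)='T' (+7 fires, +4 burnt)
Step 3: cell (4,0)='T' (+4 fires, +7 burnt)
Step 4: cell (4,0)='T' (+3 fires, +4 burnt)
Step 5: cell (4,0)='F' (+2 fires, +3 burnt)
  -> target ignites at step 5
Step 6: cell (4,0)='.' (+1 fires, +2 burnt)
Step 7: cell (4,0)='.' (+0 fires, +1 burnt)
  fire out at step 7

5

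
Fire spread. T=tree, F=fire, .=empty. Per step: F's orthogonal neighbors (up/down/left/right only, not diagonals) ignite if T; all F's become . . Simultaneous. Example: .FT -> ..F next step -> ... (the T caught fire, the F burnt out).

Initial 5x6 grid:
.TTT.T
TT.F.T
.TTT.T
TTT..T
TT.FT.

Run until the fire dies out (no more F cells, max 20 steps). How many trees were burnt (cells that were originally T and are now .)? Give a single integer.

Answer: 14

Derivation:
Step 1: +3 fires, +2 burnt (F count now 3)
Step 2: +2 fires, +3 burnt (F count now 2)
Step 3: +3 fires, +2 burnt (F count now 3)
Step 4: +2 fires, +3 burnt (F count now 2)
Step 5: +3 fires, +2 burnt (F count now 3)
Step 6: +1 fires, +3 burnt (F count now 1)
Step 7: +0 fires, +1 burnt (F count now 0)
Fire out after step 7
Initially T: 18, now '.': 26
Total burnt (originally-T cells now '.'): 14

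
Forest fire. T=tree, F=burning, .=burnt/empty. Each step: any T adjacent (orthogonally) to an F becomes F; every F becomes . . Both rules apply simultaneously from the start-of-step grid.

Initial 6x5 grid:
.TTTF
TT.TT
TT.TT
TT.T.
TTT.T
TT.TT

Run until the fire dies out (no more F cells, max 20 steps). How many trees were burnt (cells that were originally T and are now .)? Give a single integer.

Step 1: +2 fires, +1 burnt (F count now 2)
Step 2: +3 fires, +2 burnt (F count now 3)
Step 3: +2 fires, +3 burnt (F count now 2)
Step 4: +2 fires, +2 burnt (F count now 2)
Step 5: +2 fires, +2 burnt (F count now 2)
Step 6: +2 fires, +2 burnt (F count now 2)
Step 7: +2 fires, +2 burnt (F count now 2)
Step 8: +3 fires, +2 burnt (F count now 3)
Step 9: +1 fires, +3 burnt (F count now 1)
Step 10: +0 fires, +1 burnt (F count now 0)
Fire out after step 10
Initially T: 22, now '.': 27
Total burnt (originally-T cells now '.'): 19

Answer: 19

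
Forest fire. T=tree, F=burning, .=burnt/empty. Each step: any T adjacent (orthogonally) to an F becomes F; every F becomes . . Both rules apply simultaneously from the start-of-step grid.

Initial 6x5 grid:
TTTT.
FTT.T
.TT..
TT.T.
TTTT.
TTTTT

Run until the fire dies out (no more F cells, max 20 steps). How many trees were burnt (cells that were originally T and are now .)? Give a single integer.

Step 1: +2 fires, +1 burnt (F count now 2)
Step 2: +3 fires, +2 burnt (F count now 3)
Step 3: +3 fires, +3 burnt (F count now 3)
Step 4: +3 fires, +3 burnt (F count now 3)
Step 5: +3 fires, +3 burnt (F count now 3)
Step 6: +3 fires, +3 burnt (F count now 3)
Step 7: +2 fires, +3 burnt (F count now 2)
Step 8: +1 fires, +2 burnt (F count now 1)
Step 9: +0 fires, +1 burnt (F count now 0)
Fire out after step 9
Initially T: 21, now '.': 29
Total burnt (originally-T cells now '.'): 20

Answer: 20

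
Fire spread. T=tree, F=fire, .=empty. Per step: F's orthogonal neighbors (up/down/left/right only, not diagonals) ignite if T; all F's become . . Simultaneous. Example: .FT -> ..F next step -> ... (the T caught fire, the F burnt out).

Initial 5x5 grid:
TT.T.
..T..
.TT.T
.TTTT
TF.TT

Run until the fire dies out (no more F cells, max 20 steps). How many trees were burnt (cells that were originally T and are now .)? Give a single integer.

Answer: 11

Derivation:
Step 1: +2 fires, +1 burnt (F count now 2)
Step 2: +2 fires, +2 burnt (F count now 2)
Step 3: +2 fires, +2 burnt (F count now 2)
Step 4: +3 fires, +2 burnt (F count now 3)
Step 5: +2 fires, +3 burnt (F count now 2)
Step 6: +0 fires, +2 burnt (F count now 0)
Fire out after step 6
Initially T: 14, now '.': 22
Total burnt (originally-T cells now '.'): 11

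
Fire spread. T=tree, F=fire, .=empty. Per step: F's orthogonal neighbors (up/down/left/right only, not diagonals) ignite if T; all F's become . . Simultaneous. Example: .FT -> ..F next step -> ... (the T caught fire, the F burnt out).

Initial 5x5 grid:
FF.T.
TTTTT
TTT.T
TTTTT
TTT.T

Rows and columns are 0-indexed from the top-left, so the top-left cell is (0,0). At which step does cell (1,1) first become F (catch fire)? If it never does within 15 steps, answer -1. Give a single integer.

Step 1: cell (1,1)='F' (+2 fires, +2 burnt)
  -> target ignites at step 1
Step 2: cell (1,1)='.' (+3 fires, +2 burnt)
Step 3: cell (1,1)='.' (+4 fires, +3 burnt)
Step 4: cell (1,1)='.' (+5 fires, +4 burnt)
Step 5: cell (1,1)='.' (+3 fires, +5 burnt)
Step 6: cell (1,1)='.' (+1 fires, +3 burnt)
Step 7: cell (1,1)='.' (+1 fires, +1 burnt)
Step 8: cell (1,1)='.' (+0 fires, +1 burnt)
  fire out at step 8

1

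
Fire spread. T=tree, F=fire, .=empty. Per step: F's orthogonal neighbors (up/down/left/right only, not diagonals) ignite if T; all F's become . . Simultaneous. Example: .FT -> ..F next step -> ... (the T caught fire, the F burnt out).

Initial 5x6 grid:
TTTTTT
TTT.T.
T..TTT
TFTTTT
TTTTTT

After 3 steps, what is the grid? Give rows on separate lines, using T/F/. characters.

Step 1: 3 trees catch fire, 1 burn out
  TTTTTT
  TTT.T.
  T..TTT
  F.FTTT
  TFTTTT
Step 2: 4 trees catch fire, 3 burn out
  TTTTTT
  TTT.T.
  F..TTT
  ...FTT
  F.FTTT
Step 3: 4 trees catch fire, 4 burn out
  TTTTTT
  FTT.T.
  ...FTT
  ....FT
  ...FTT

TTTTTT
FTT.T.
...FTT
....FT
...FTT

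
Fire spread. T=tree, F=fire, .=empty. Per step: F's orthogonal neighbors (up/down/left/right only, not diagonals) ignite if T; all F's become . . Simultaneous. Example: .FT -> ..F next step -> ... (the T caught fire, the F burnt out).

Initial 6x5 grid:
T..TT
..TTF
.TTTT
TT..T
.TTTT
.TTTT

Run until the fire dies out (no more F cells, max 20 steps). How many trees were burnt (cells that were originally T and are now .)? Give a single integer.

Answer: 19

Derivation:
Step 1: +3 fires, +1 burnt (F count now 3)
Step 2: +4 fires, +3 burnt (F count now 4)
Step 3: +2 fires, +4 burnt (F count now 2)
Step 4: +3 fires, +2 burnt (F count now 3)
Step 5: +3 fires, +3 burnt (F count now 3)
Step 6: +3 fires, +3 burnt (F count now 3)
Step 7: +1 fires, +3 burnt (F count now 1)
Step 8: +0 fires, +1 burnt (F count now 0)
Fire out after step 8
Initially T: 20, now '.': 29
Total burnt (originally-T cells now '.'): 19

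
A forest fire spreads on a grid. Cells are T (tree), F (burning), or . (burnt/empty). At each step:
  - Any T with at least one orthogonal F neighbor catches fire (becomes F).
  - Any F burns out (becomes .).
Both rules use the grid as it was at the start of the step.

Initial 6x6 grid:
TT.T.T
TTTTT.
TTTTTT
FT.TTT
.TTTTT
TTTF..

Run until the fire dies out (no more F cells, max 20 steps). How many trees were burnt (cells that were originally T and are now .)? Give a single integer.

Answer: 26

Derivation:
Step 1: +4 fires, +2 burnt (F count now 4)
Step 2: +7 fires, +4 burnt (F count now 7)
Step 3: +7 fires, +7 burnt (F count now 7)
Step 4: +5 fires, +7 burnt (F count now 5)
Step 5: +3 fires, +5 burnt (F count now 3)
Step 6: +0 fires, +3 burnt (F count now 0)
Fire out after step 6
Initially T: 27, now '.': 35
Total burnt (originally-T cells now '.'): 26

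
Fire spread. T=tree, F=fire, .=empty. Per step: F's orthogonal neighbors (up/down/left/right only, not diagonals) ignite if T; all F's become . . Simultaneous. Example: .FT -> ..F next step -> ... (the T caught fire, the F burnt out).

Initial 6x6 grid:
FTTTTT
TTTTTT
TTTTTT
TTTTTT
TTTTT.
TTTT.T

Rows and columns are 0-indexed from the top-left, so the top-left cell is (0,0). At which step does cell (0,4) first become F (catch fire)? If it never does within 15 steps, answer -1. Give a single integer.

Step 1: cell (0,4)='T' (+2 fires, +1 burnt)
Step 2: cell (0,4)='T' (+3 fires, +2 burnt)
Step 3: cell (0,4)='T' (+4 fires, +3 burnt)
Step 4: cell (0,4)='F' (+5 fires, +4 burnt)
  -> target ignites at step 4
Step 5: cell (0,4)='.' (+6 fires, +5 burnt)
Step 6: cell (0,4)='.' (+5 fires, +6 burnt)
Step 7: cell (0,4)='.' (+4 fires, +5 burnt)
Step 8: cell (0,4)='.' (+3 fires, +4 burnt)
Step 9: cell (0,4)='.' (+0 fires, +3 burnt)
  fire out at step 9

4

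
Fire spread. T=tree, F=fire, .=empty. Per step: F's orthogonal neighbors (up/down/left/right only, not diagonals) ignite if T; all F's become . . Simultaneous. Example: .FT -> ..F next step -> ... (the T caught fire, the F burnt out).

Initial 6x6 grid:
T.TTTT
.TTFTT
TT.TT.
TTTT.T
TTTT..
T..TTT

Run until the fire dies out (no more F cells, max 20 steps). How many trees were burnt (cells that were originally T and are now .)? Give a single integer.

Answer: 24

Derivation:
Step 1: +4 fires, +1 burnt (F count now 4)
Step 2: +6 fires, +4 burnt (F count now 6)
Step 3: +4 fires, +6 burnt (F count now 4)
Step 4: +4 fires, +4 burnt (F count now 4)
Step 5: +3 fires, +4 burnt (F count now 3)
Step 6: +2 fires, +3 burnt (F count now 2)
Step 7: +1 fires, +2 burnt (F count now 1)
Step 8: +0 fires, +1 burnt (F count now 0)
Fire out after step 8
Initially T: 26, now '.': 34
Total burnt (originally-T cells now '.'): 24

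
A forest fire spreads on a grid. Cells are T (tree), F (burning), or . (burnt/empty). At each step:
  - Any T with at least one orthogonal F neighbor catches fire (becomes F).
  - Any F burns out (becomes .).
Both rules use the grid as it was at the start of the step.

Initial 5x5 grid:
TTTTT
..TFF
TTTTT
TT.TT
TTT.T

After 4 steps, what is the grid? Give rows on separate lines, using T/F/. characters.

Step 1: 5 trees catch fire, 2 burn out
  TTTFF
  ..F..
  TTTFF
  TT.TT
  TTT.T
Step 2: 4 trees catch fire, 5 burn out
  TTF..
  .....
  TTF..
  TT.FF
  TTT.T
Step 3: 3 trees catch fire, 4 burn out
  TF...
  .....
  TF...
  TT...
  TTT.F
Step 4: 3 trees catch fire, 3 burn out
  F....
  .....
  F....
  TF...
  TTT..

F....
.....
F....
TF...
TTT..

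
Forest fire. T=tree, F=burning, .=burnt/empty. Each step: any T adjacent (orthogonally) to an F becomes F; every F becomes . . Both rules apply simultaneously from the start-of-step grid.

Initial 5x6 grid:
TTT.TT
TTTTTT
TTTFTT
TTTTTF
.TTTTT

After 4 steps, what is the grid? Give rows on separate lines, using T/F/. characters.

Step 1: 7 trees catch fire, 2 burn out
  TTT.TT
  TTTFTT
  TTF.FF
  TTTFF.
  .TTTTF
Step 2: 7 trees catch fire, 7 burn out
  TTT.TT
  TTF.FF
  TF....
  TTF...
  .TTFF.
Step 3: 7 trees catch fire, 7 burn out
  TTF.FF
  TF....
  F.....
  TF....
  .TF...
Step 4: 4 trees catch fire, 7 burn out
  TF....
  F.....
  ......
  F.....
  .F....

TF....
F.....
......
F.....
.F....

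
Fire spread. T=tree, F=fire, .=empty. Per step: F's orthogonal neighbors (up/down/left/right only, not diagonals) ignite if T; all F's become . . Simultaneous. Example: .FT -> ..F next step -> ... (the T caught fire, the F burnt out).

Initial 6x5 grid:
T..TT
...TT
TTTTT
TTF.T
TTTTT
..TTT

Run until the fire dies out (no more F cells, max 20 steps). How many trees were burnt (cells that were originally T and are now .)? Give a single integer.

Answer: 20

Derivation:
Step 1: +3 fires, +1 burnt (F count now 3)
Step 2: +6 fires, +3 burnt (F count now 6)
Step 3: +6 fires, +6 burnt (F count now 6)
Step 4: +4 fires, +6 burnt (F count now 4)
Step 5: +1 fires, +4 burnt (F count now 1)
Step 6: +0 fires, +1 burnt (F count now 0)
Fire out after step 6
Initially T: 21, now '.': 29
Total burnt (originally-T cells now '.'): 20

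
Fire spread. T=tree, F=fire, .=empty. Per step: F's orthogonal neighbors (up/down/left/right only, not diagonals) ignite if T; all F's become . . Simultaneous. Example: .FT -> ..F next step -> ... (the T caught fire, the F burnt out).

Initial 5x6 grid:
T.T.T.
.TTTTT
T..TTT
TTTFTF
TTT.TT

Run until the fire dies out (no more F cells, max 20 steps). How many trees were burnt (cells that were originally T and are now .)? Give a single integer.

Step 1: +5 fires, +2 burnt (F count now 5)
Step 2: +6 fires, +5 burnt (F count now 6)
Step 3: +4 fires, +6 burnt (F count now 4)
Step 4: +5 fires, +4 burnt (F count now 5)
Step 5: +0 fires, +5 burnt (F count now 0)
Fire out after step 5
Initially T: 21, now '.': 29
Total burnt (originally-T cells now '.'): 20

Answer: 20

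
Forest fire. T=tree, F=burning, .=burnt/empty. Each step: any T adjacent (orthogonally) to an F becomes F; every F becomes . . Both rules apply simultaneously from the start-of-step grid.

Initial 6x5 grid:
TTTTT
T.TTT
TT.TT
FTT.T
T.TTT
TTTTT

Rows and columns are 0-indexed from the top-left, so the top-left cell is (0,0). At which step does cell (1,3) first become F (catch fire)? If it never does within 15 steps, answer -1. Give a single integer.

Step 1: cell (1,3)='T' (+3 fires, +1 burnt)
Step 2: cell (1,3)='T' (+4 fires, +3 burnt)
Step 3: cell (1,3)='T' (+3 fires, +4 burnt)
Step 4: cell (1,3)='T' (+3 fires, +3 burnt)
Step 5: cell (1,3)='T' (+3 fires, +3 burnt)
Step 6: cell (1,3)='T' (+4 fires, +3 burnt)
Step 7: cell (1,3)='F' (+3 fires, +4 burnt)
  -> target ignites at step 7
Step 8: cell (1,3)='.' (+2 fires, +3 burnt)
Step 9: cell (1,3)='.' (+0 fires, +2 burnt)
  fire out at step 9

7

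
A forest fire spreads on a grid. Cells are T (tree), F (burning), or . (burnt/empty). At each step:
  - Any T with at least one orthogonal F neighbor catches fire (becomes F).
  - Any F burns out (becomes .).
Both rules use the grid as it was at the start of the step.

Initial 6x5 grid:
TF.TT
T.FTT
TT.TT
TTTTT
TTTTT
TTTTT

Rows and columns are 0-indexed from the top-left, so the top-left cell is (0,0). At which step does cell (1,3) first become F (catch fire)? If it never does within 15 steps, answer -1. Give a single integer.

Step 1: cell (1,3)='F' (+2 fires, +2 burnt)
  -> target ignites at step 1
Step 2: cell (1,3)='.' (+4 fires, +2 burnt)
Step 3: cell (1,3)='.' (+4 fires, +4 burnt)
Step 4: cell (1,3)='.' (+5 fires, +4 burnt)
Step 5: cell (1,3)='.' (+5 fires, +5 burnt)
Step 6: cell (1,3)='.' (+4 fires, +5 burnt)
Step 7: cell (1,3)='.' (+1 fires, +4 burnt)
Step 8: cell (1,3)='.' (+0 fires, +1 burnt)
  fire out at step 8

1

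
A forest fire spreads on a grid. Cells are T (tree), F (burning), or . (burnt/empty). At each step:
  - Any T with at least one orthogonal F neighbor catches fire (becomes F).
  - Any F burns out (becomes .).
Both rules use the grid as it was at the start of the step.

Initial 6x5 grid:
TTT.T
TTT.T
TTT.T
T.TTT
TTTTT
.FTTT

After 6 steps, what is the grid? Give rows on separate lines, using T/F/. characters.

Step 1: 2 trees catch fire, 1 burn out
  TTT.T
  TTT.T
  TTT.T
  T.TTT
  TFTTT
  ..FTT
Step 2: 3 trees catch fire, 2 burn out
  TTT.T
  TTT.T
  TTT.T
  T.TTT
  F.FTT
  ...FT
Step 3: 4 trees catch fire, 3 burn out
  TTT.T
  TTT.T
  TTT.T
  F.FTT
  ...FT
  ....F
Step 4: 4 trees catch fire, 4 burn out
  TTT.T
  TTT.T
  FTF.T
  ...FT
  ....F
  .....
Step 5: 4 trees catch fire, 4 burn out
  TTT.T
  FTF.T
  .F..T
  ....F
  .....
  .....
Step 6: 4 trees catch fire, 4 burn out
  FTF.T
  .F..T
  ....F
  .....
  .....
  .....

FTF.T
.F..T
....F
.....
.....
.....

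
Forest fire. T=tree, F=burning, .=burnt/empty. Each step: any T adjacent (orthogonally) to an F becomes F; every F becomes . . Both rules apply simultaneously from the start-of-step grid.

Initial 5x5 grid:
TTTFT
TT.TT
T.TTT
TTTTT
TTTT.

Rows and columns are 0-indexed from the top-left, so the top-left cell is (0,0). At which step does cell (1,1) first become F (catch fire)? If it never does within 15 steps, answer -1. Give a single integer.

Step 1: cell (1,1)='T' (+3 fires, +1 burnt)
Step 2: cell (1,1)='T' (+3 fires, +3 burnt)
Step 3: cell (1,1)='F' (+5 fires, +3 burnt)
  -> target ignites at step 3
Step 4: cell (1,1)='.' (+4 fires, +5 burnt)
Step 5: cell (1,1)='.' (+3 fires, +4 burnt)
Step 6: cell (1,1)='.' (+2 fires, +3 burnt)
Step 7: cell (1,1)='.' (+1 fires, +2 burnt)
Step 8: cell (1,1)='.' (+0 fires, +1 burnt)
  fire out at step 8

3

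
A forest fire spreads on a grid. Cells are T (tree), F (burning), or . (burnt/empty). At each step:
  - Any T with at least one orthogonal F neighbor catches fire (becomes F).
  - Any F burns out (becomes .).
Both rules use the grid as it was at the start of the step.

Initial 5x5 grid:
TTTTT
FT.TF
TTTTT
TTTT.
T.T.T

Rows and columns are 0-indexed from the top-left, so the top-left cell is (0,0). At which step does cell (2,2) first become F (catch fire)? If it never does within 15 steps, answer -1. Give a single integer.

Step 1: cell (2,2)='T' (+6 fires, +2 burnt)
Step 2: cell (2,2)='T' (+5 fires, +6 burnt)
Step 3: cell (2,2)='F' (+5 fires, +5 burnt)
  -> target ignites at step 3
Step 4: cell (2,2)='.' (+1 fires, +5 burnt)
Step 5: cell (2,2)='.' (+1 fires, +1 burnt)
Step 6: cell (2,2)='.' (+0 fires, +1 burnt)
  fire out at step 6

3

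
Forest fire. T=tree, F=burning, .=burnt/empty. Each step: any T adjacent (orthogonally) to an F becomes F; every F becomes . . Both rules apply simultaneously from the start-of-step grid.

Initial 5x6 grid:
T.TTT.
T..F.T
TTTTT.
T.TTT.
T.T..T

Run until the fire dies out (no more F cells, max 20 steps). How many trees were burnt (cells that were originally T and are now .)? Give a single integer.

Step 1: +2 fires, +1 burnt (F count now 2)
Step 2: +5 fires, +2 burnt (F count now 5)
Step 3: +3 fires, +5 burnt (F count now 3)
Step 4: +2 fires, +3 burnt (F count now 2)
Step 5: +2 fires, +2 burnt (F count now 2)
Step 6: +2 fires, +2 burnt (F count now 2)
Step 7: +0 fires, +2 burnt (F count now 0)
Fire out after step 7
Initially T: 18, now '.': 28
Total burnt (originally-T cells now '.'): 16

Answer: 16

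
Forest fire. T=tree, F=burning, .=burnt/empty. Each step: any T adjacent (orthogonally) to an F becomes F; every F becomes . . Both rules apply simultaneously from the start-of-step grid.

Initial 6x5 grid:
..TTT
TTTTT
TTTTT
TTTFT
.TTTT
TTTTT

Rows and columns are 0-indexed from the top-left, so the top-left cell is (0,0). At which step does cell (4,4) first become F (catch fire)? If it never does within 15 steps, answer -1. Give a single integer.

Step 1: cell (4,4)='T' (+4 fires, +1 burnt)
Step 2: cell (4,4)='F' (+7 fires, +4 burnt)
  -> target ignites at step 2
Step 3: cell (4,4)='.' (+8 fires, +7 burnt)
Step 4: cell (4,4)='.' (+5 fires, +8 burnt)
Step 5: cell (4,4)='.' (+2 fires, +5 burnt)
Step 6: cell (4,4)='.' (+0 fires, +2 burnt)
  fire out at step 6

2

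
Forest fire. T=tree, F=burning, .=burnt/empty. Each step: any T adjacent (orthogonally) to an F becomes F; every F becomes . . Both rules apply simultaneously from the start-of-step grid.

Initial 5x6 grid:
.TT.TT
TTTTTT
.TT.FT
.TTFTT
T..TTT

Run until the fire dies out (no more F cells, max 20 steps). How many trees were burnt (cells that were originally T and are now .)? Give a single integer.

Step 1: +5 fires, +2 burnt (F count now 5)
Step 2: +7 fires, +5 burnt (F count now 7)
Step 3: +4 fires, +7 burnt (F count now 4)
Step 4: +2 fires, +4 burnt (F count now 2)
Step 5: +2 fires, +2 burnt (F count now 2)
Step 6: +0 fires, +2 burnt (F count now 0)
Fire out after step 6
Initially T: 21, now '.': 29
Total burnt (originally-T cells now '.'): 20

Answer: 20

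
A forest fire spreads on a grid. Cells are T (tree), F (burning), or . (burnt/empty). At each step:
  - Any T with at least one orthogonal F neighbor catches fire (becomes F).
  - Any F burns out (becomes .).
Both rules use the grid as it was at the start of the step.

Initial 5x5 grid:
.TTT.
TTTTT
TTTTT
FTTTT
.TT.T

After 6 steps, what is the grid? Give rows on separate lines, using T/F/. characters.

Step 1: 2 trees catch fire, 1 burn out
  .TTT.
  TTTTT
  FTTTT
  .FTTT
  .TT.T
Step 2: 4 trees catch fire, 2 burn out
  .TTT.
  FTTTT
  .FTTT
  ..FTT
  .FT.T
Step 3: 4 trees catch fire, 4 burn out
  .TTT.
  .FTTT
  ..FTT
  ...FT
  ..F.T
Step 4: 4 trees catch fire, 4 burn out
  .FTT.
  ..FTT
  ...FT
  ....F
  ....T
Step 5: 4 trees catch fire, 4 burn out
  ..FT.
  ...FT
  ....F
  .....
  ....F
Step 6: 2 trees catch fire, 4 burn out
  ...F.
  ....F
  .....
  .....
  .....

...F.
....F
.....
.....
.....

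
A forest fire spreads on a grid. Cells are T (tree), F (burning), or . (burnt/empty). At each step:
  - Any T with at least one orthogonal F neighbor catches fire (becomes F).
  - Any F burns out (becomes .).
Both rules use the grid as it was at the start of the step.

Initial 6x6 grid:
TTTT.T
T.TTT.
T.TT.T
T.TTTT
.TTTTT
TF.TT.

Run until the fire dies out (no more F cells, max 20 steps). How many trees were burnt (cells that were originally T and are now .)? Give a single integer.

Step 1: +2 fires, +1 burnt (F count now 2)
Step 2: +1 fires, +2 burnt (F count now 1)
Step 3: +2 fires, +1 burnt (F count now 2)
Step 4: +4 fires, +2 burnt (F count now 4)
Step 5: +5 fires, +4 burnt (F count now 5)
Step 6: +3 fires, +5 burnt (F count now 3)
Step 7: +4 fires, +3 burnt (F count now 4)
Step 8: +1 fires, +4 burnt (F count now 1)
Step 9: +1 fires, +1 burnt (F count now 1)
Step 10: +1 fires, +1 burnt (F count now 1)
Step 11: +1 fires, +1 burnt (F count now 1)
Step 12: +0 fires, +1 burnt (F count now 0)
Fire out after step 12
Initially T: 26, now '.': 35
Total burnt (originally-T cells now '.'): 25

Answer: 25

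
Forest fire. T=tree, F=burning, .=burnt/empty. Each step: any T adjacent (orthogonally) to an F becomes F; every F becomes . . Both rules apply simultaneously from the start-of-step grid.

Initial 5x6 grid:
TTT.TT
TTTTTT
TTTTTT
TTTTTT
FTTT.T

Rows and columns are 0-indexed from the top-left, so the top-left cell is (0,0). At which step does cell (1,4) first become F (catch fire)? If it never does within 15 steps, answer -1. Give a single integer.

Step 1: cell (1,4)='T' (+2 fires, +1 burnt)
Step 2: cell (1,4)='T' (+3 fires, +2 burnt)
Step 3: cell (1,4)='T' (+4 fires, +3 burnt)
Step 4: cell (1,4)='T' (+4 fires, +4 burnt)
Step 5: cell (1,4)='T' (+4 fires, +4 burnt)
Step 6: cell (1,4)='T' (+4 fires, +4 burnt)
Step 7: cell (1,4)='F' (+3 fires, +4 burnt)
  -> target ignites at step 7
Step 8: cell (1,4)='.' (+2 fires, +3 burnt)
Step 9: cell (1,4)='.' (+1 fires, +2 burnt)
Step 10: cell (1,4)='.' (+0 fires, +1 burnt)
  fire out at step 10

7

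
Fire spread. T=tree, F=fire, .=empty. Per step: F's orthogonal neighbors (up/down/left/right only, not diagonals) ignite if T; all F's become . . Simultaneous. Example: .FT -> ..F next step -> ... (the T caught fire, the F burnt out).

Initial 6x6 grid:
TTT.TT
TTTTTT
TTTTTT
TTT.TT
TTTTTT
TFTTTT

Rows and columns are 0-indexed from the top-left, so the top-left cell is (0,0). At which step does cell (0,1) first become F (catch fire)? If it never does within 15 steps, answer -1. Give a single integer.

Step 1: cell (0,1)='T' (+3 fires, +1 burnt)
Step 2: cell (0,1)='T' (+4 fires, +3 burnt)
Step 3: cell (0,1)='T' (+5 fires, +4 burnt)
Step 4: cell (0,1)='T' (+5 fires, +5 burnt)
Step 5: cell (0,1)='F' (+6 fires, +5 burnt)
  -> target ignites at step 5
Step 6: cell (0,1)='.' (+5 fires, +6 burnt)
Step 7: cell (0,1)='.' (+2 fires, +5 burnt)
Step 8: cell (0,1)='.' (+2 fires, +2 burnt)
Step 9: cell (0,1)='.' (+1 fires, +2 burnt)
Step 10: cell (0,1)='.' (+0 fires, +1 burnt)
  fire out at step 10

5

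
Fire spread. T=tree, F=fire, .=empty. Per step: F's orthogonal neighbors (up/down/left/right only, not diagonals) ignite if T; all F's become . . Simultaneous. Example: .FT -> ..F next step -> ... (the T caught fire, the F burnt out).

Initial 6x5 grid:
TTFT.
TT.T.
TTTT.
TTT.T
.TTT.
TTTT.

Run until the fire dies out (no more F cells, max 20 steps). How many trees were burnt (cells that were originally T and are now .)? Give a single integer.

Step 1: +2 fires, +1 burnt (F count now 2)
Step 2: +3 fires, +2 burnt (F count now 3)
Step 3: +3 fires, +3 burnt (F count now 3)
Step 4: +3 fires, +3 burnt (F count now 3)
Step 5: +3 fires, +3 burnt (F count now 3)
Step 6: +2 fires, +3 burnt (F count now 2)
Step 7: +3 fires, +2 burnt (F count now 3)
Step 8: +1 fires, +3 burnt (F count now 1)
Step 9: +0 fires, +1 burnt (F count now 0)
Fire out after step 9
Initially T: 21, now '.': 29
Total burnt (originally-T cells now '.'): 20

Answer: 20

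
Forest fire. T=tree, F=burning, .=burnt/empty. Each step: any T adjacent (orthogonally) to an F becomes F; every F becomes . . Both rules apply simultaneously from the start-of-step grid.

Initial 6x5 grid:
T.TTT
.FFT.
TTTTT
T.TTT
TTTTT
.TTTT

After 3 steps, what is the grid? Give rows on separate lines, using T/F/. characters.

Step 1: 4 trees catch fire, 2 burn out
  T.FTT
  ...F.
  TFFTT
  T.TTT
  TTTTT
  .TTTT
Step 2: 4 trees catch fire, 4 burn out
  T..FT
  .....
  F..FT
  T.FTT
  TTTTT
  .TTTT
Step 3: 5 trees catch fire, 4 burn out
  T...F
  .....
  ....F
  F..FT
  TTFTT
  .TTTT

T...F
.....
....F
F..FT
TTFTT
.TTTT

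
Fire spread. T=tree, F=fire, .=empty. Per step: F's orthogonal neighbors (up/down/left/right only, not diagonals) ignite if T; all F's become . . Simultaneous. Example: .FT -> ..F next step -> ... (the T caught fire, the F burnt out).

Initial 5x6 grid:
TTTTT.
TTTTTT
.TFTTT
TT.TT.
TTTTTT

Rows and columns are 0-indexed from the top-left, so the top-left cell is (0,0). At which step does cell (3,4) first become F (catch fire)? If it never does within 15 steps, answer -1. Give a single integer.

Step 1: cell (3,4)='T' (+3 fires, +1 burnt)
Step 2: cell (3,4)='T' (+6 fires, +3 burnt)
Step 3: cell (3,4)='F' (+9 fires, +6 burnt)
  -> target ignites at step 3
Step 4: cell (3,4)='.' (+6 fires, +9 burnt)
Step 5: cell (3,4)='.' (+1 fires, +6 burnt)
Step 6: cell (3,4)='.' (+0 fires, +1 burnt)
  fire out at step 6

3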